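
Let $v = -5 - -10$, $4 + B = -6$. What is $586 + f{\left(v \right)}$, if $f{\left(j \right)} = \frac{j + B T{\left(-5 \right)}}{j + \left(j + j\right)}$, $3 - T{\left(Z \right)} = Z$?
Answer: $581$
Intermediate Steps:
$T{\left(Z \right)} = 3 - Z$
$B = -10$ ($B = -4 - 6 = -10$)
$v = 5$ ($v = -5 + 10 = 5$)
$f{\left(j \right)} = \frac{-80 + j}{3 j}$ ($f{\left(j \right)} = \frac{j - 10 \left(3 - -5\right)}{j + \left(j + j\right)} = \frac{j - 10 \left(3 + 5\right)}{j + 2 j} = \frac{j - 80}{3 j} = \left(j - 80\right) \frac{1}{3 j} = \left(-80 + j\right) \frac{1}{3 j} = \frac{-80 + j}{3 j}$)
$586 + f{\left(v \right)} = 586 + \frac{-80 + 5}{3 \cdot 5} = 586 + \frac{1}{3} \cdot \frac{1}{5} \left(-75\right) = 586 - 5 = 581$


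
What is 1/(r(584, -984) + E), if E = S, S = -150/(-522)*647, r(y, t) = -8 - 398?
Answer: -87/19147 ≈ -0.0045438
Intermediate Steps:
r(y, t) = -406
S = 16175/87 (S = -150*(-1/522)*647 = (25/87)*647 = 16175/87 ≈ 185.92)
E = 16175/87 ≈ 185.92
1/(r(584, -984) + E) = 1/(-406 + 16175/87) = 1/(-19147/87) = -87/19147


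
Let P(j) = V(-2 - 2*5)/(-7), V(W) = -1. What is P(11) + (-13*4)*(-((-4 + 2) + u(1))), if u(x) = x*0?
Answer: -727/7 ≈ -103.86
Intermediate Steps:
P(j) = 1/7 (P(j) = -1/(-7) = -1*(-1/7) = 1/7)
u(x) = 0
P(11) + (-13*4)*(-((-4 + 2) + u(1))) = 1/7 + (-13*4)*(-((-4 + 2) + 0)) = 1/7 - (-52)*(-2 + 0) = 1/7 - (-52)*(-2) = 1/7 - 52*2 = 1/7 - 104 = -727/7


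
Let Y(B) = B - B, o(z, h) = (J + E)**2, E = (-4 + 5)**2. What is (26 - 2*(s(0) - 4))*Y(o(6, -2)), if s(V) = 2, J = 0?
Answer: 0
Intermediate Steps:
E = 1 (E = 1**2 = 1)
o(z, h) = 1 (o(z, h) = (0 + 1)**2 = 1**2 = 1)
Y(B) = 0
(26 - 2*(s(0) - 4))*Y(o(6, -2)) = (26 - 2*(2 - 4))*0 = (26 - 2*(-2))*0 = (26 + 4)*0 = 30*0 = 0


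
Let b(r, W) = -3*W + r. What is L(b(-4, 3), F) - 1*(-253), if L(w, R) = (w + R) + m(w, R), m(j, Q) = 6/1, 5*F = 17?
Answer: 1247/5 ≈ 249.40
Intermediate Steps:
F = 17/5 (F = (1/5)*17 = 17/5 ≈ 3.4000)
m(j, Q) = 6 (m(j, Q) = 6*1 = 6)
b(r, W) = r - 3*W
L(w, R) = 6 + R + w (L(w, R) = (w + R) + 6 = (R + w) + 6 = 6 + R + w)
L(b(-4, 3), F) - 1*(-253) = (6 + 17/5 + (-4 - 3*3)) - 1*(-253) = (6 + 17/5 + (-4 - 9)) + 253 = (6 + 17/5 - 13) + 253 = -18/5 + 253 = 1247/5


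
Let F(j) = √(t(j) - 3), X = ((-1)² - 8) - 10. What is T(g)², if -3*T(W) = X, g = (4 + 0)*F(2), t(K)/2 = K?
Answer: 289/9 ≈ 32.111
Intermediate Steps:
t(K) = 2*K
X = -17 (X = (1 - 8) - 10 = -7 - 10 = -17)
F(j) = √(-3 + 2*j) (F(j) = √(2*j - 3) = √(-3 + 2*j))
g = 4 (g = (4 + 0)*√(-3 + 2*2) = 4*√(-3 + 4) = 4*√1 = 4*1 = 4)
T(W) = 17/3 (T(W) = -⅓*(-17) = 17/3)
T(g)² = (17/3)² = 289/9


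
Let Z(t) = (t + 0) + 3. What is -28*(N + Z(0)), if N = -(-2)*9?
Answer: -588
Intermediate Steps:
Z(t) = 3 + t (Z(t) = t + 3 = 3 + t)
N = 18 (N = -2*(-9) = 18)
-28*(N + Z(0)) = -28*(18 + (3 + 0)) = -28*(18 + 3) = -28*21 = -588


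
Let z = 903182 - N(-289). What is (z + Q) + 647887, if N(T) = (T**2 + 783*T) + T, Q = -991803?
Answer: 702321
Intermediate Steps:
N(T) = T**2 + 784*T
z = 1046237 (z = 903182 - (-289)*(784 - 289) = 903182 - (-289)*495 = 903182 - 1*(-143055) = 903182 + 143055 = 1046237)
(z + Q) + 647887 = (1046237 - 991803) + 647887 = 54434 + 647887 = 702321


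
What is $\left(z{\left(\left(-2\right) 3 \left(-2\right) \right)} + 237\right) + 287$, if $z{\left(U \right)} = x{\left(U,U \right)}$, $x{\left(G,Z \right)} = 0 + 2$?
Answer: $526$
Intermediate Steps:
$x{\left(G,Z \right)} = 2$
$z{\left(U \right)} = 2$
$\left(z{\left(\left(-2\right) 3 \left(-2\right) \right)} + 237\right) + 287 = \left(2 + 237\right) + 287 = 239 + 287 = 526$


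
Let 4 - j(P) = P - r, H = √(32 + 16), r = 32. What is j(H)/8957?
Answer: 36/8957 - 4*√3/8957 ≈ 0.0032457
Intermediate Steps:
H = 4*√3 (H = √48 = 4*√3 ≈ 6.9282)
j(P) = 36 - P (j(P) = 4 - (P - 1*32) = 4 - (P - 32) = 4 - (-32 + P) = 4 + (32 - P) = 36 - P)
j(H)/8957 = (36 - 4*√3)/8957 = (36 - 4*√3)*(1/8957) = 36/8957 - 4*√3/8957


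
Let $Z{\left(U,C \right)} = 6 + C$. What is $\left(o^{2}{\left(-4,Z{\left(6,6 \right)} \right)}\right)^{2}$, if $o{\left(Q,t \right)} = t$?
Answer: $20736$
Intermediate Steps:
$\left(o^{2}{\left(-4,Z{\left(6,6 \right)} \right)}\right)^{2} = \left(\left(6 + 6\right)^{2}\right)^{2} = \left(12^{2}\right)^{2} = 144^{2} = 20736$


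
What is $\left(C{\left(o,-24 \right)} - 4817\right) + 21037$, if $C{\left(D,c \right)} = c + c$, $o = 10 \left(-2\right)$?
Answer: $16172$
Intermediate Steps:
$o = -20$
$C{\left(D,c \right)} = 2 c$
$\left(C{\left(o,-24 \right)} - 4817\right) + 21037 = \left(2 \left(-24\right) - 4817\right) + 21037 = \left(-48 - 4817\right) + 21037 = -4865 + 21037 = 16172$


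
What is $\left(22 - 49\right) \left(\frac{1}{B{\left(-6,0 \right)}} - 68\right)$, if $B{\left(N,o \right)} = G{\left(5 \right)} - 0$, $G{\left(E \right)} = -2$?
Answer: $\frac{3699}{2} \approx 1849.5$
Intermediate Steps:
$B{\left(N,o \right)} = -2$ ($B{\left(N,o \right)} = -2 - 0 = -2 + 0 = -2$)
$\left(22 - 49\right) \left(\frac{1}{B{\left(-6,0 \right)}} - 68\right) = \left(22 - 49\right) \left(\frac{1}{-2} - 68\right) = - 27 \left(- \frac{1}{2} - 68\right) = \left(-27\right) \left(- \frac{137}{2}\right) = \frac{3699}{2}$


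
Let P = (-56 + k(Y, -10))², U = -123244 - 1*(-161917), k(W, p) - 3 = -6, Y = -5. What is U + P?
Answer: 42154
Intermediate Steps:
k(W, p) = -3 (k(W, p) = 3 - 6 = -3)
U = 38673 (U = -123244 + 161917 = 38673)
P = 3481 (P = (-56 - 3)² = (-59)² = 3481)
U + P = 38673 + 3481 = 42154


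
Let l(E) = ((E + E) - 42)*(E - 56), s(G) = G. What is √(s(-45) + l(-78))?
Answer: 9*√327 ≈ 162.75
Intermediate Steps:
l(E) = (-56 + E)*(-42 + 2*E) (l(E) = (2*E - 42)*(-56 + E) = (-42 + 2*E)*(-56 + E) = (-56 + E)*(-42 + 2*E))
√(s(-45) + l(-78)) = √(-45 + (2352 - 154*(-78) + 2*(-78)²)) = √(-45 + (2352 + 12012 + 2*6084)) = √(-45 + (2352 + 12012 + 12168)) = √(-45 + 26532) = √26487 = 9*√327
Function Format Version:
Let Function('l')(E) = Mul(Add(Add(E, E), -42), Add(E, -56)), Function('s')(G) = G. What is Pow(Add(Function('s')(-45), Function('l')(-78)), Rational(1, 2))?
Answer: Mul(9, Pow(327, Rational(1, 2))) ≈ 162.75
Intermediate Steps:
Function('l')(E) = Mul(Add(-56, E), Add(-42, Mul(2, E))) (Function('l')(E) = Mul(Add(Mul(2, E), -42), Add(-56, E)) = Mul(Add(-42, Mul(2, E)), Add(-56, E)) = Mul(Add(-56, E), Add(-42, Mul(2, E))))
Pow(Add(Function('s')(-45), Function('l')(-78)), Rational(1, 2)) = Pow(Add(-45, Add(2352, Mul(-154, -78), Mul(2, Pow(-78, 2)))), Rational(1, 2)) = Pow(Add(-45, Add(2352, 12012, Mul(2, 6084))), Rational(1, 2)) = Pow(Add(-45, Add(2352, 12012, 12168)), Rational(1, 2)) = Pow(Add(-45, 26532), Rational(1, 2)) = Pow(26487, Rational(1, 2)) = Mul(9, Pow(327, Rational(1, 2)))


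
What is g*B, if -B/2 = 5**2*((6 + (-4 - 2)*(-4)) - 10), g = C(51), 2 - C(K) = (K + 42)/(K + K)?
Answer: -18500/17 ≈ -1088.2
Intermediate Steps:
C(K) = 2 - (42 + K)/(2*K) (C(K) = 2 - (K + 42)/(K + K) = 2 - (42 + K)/(2*K))
g = 37/34 (g = 3/2 - 21/51 = 3/2 - 21*1/51 = 3/2 - 7/17 = 37/34 ≈ 1.0882)
B = -1000 (B = -2*5**2*((6 + (-4 - 2)*(-4)) - 10) = -50*((6 - 6*(-4)) - 10) = -50*((6 + 24) - 10) = -50*(30 - 10) = -50*20 = -2*500 = -1000)
g*B = (37/34)*(-1000) = -18500/17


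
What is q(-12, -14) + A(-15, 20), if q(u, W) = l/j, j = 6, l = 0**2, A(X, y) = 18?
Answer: 18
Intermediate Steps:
l = 0
q(u, W) = 0 (q(u, W) = 0/6 = 0*(1/6) = 0)
q(-12, -14) + A(-15, 20) = 0 + 18 = 18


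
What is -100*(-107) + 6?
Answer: 10706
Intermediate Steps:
-100*(-107) + 6 = 10700 + 6 = 10706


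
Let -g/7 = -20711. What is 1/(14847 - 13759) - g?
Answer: -157734975/1088 ≈ -1.4498e+5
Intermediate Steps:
g = 144977 (g = -7*(-20711) = 144977)
1/(14847 - 13759) - g = 1/(14847 - 13759) - 1*144977 = 1/1088 - 144977 = -157734975/1088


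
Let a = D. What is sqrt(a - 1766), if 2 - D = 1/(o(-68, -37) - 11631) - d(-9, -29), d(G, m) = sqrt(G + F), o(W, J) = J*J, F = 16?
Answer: sqrt(-185764437754 + 105308644*sqrt(7))/10262 ≈ 41.969*I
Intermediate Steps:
o(W, J) = J**2
d(G, m) = sqrt(16 + G) (d(G, m) = sqrt(G + 16) = sqrt(16 + G))
D = 20525/10262 + sqrt(7) (D = 2 - (1/((-37)**2 - 11631) - sqrt(16 - 9)) = 2 - (1/(1369 - 11631) - sqrt(7)) = 2 - (1/(-10262) - sqrt(7)) = 2 - (-1/10262 - sqrt(7)) = 2 + (1/10262 + sqrt(7)) = 20525/10262 + sqrt(7) ≈ 4.6459)
a = 20525/10262 + sqrt(7) ≈ 4.6459
sqrt(a - 1766) = sqrt((20525/10262 + sqrt(7)) - 1766) = sqrt(-18102167/10262 + sqrt(7))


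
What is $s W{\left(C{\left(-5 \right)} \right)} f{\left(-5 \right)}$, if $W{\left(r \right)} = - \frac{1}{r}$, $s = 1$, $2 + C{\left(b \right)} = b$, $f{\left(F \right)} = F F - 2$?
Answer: $\frac{23}{7} \approx 3.2857$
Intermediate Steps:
$f{\left(F \right)} = -2 + F^{2}$ ($f{\left(F \right)} = F^{2} - 2 = -2 + F^{2}$)
$C{\left(b \right)} = -2 + b$
$s W{\left(C{\left(-5 \right)} \right)} f{\left(-5 \right)} = 1 \left(- \frac{1}{-2 - 5}\right) \left(-2 + \left(-5\right)^{2}\right) = 1 \left(- \frac{1}{-7}\right) \left(-2 + 25\right) = 1 \left(\left(-1\right) \left(- \frac{1}{7}\right)\right) 23 = 1 \cdot \frac{1}{7} \cdot 23 = \frac{1}{7} \cdot 23 = \frac{23}{7}$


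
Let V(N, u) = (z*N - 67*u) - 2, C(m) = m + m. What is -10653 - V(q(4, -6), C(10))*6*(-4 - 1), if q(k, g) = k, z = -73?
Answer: -59673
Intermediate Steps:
C(m) = 2*m
V(N, u) = -2 - 73*N - 67*u (V(N, u) = (-73*N - 67*u) - 2 = -2 - 73*N - 67*u)
-10653 - V(q(4, -6), C(10))*6*(-4 - 1) = -10653 - (-2 - 73*4 - 134*10)*6*(-4 - 1) = -10653 - (-2 - 292 - 67*20)*6*(-5) = -10653 - (-2 - 292 - 1340)*(-30) = -10653 - (-1634)*(-30) = -10653 - 1*49020 = -10653 - 49020 = -59673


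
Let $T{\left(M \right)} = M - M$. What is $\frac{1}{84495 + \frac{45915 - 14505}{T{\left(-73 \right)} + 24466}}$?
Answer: $\frac{12233}{1033643040} \approx 1.1835 \cdot 10^{-5}$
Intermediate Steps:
$T{\left(M \right)} = 0$
$\frac{1}{84495 + \frac{45915 - 14505}{T{\left(-73 \right)} + 24466}} = \frac{1}{84495 + \frac{45915 - 14505}{0 + 24466}} = \frac{1}{84495 + \frac{31410}{24466}} = \frac{1}{84495 + 31410 \cdot \frac{1}{24466}} = \frac{1}{84495 + \frac{15705}{12233}} = \frac{1}{\frac{1033643040}{12233}} = \frac{12233}{1033643040}$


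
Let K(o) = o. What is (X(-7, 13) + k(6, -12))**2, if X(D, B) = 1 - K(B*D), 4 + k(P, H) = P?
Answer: 8836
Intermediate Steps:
k(P, H) = -4 + P
X(D, B) = 1 - B*D
(X(-7, 13) + k(6, -12))**2 = ((1 - 1*13*(-7)) + (-4 + 6))**2 = ((1 + 91) + 2)**2 = (92 + 2)**2 = 94**2 = 8836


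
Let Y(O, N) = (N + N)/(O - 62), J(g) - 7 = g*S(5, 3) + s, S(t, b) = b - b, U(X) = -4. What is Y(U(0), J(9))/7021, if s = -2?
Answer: -5/231693 ≈ -2.1580e-5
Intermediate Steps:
S(t, b) = 0
J(g) = 5 (J(g) = 7 + (g*0 - 2) = 7 + (0 - 2) = 7 - 2 = 5)
Y(O, N) = 2*N/(-62 + O) (Y(O, N) = (2*N)/(-62 + O) = 2*N/(-62 + O))
Y(U(0), J(9))/7021 = (2*5/(-62 - 4))/7021 = (2*5/(-66))*(1/7021) = (2*5*(-1/66))*(1/7021) = -5/33*1/7021 = -5/231693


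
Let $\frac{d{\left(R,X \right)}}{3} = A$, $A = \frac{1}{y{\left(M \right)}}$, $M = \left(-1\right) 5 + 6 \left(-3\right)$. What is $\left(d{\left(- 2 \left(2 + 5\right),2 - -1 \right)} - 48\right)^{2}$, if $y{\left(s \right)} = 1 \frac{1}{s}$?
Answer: $13689$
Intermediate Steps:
$M = -23$ ($M = -5 - 18 = -23$)
$y{\left(s \right)} = \frac{1}{s}$
$A = -23$ ($A = \frac{1}{\frac{1}{-23}} = \frac{1}{- \frac{1}{23}} = -23$)
$d{\left(R,X \right)} = -69$ ($d{\left(R,X \right)} = 3 \left(-23\right) = -69$)
$\left(d{\left(- 2 \left(2 + 5\right),2 - -1 \right)} - 48\right)^{2} = \left(-69 - 48\right)^{2} = \left(-117\right)^{2} = 13689$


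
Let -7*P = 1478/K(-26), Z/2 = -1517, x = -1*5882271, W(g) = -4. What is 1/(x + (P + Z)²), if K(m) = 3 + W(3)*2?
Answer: 1225/3758820969 ≈ 3.2590e-7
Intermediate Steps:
x = -5882271
Z = -3034 (Z = 2*(-1517) = -3034)
K(m) = -5 (K(m) = 3 - 4*2 = 3 - 8 = -5)
P = 1478/35 (P = -1478/(7*(-5)) = -1478*(-1)/(7*5) = -⅐*(-1478/5) = 1478/35 ≈ 42.229)
1/(x + (P + Z)²) = 1/(-5882271 + (1478/35 - 3034)²) = 1/(-5882271 + (-104712/35)²) = 1/(-5882271 + 10964602944/1225) = 1/(3758820969/1225) = 1225/3758820969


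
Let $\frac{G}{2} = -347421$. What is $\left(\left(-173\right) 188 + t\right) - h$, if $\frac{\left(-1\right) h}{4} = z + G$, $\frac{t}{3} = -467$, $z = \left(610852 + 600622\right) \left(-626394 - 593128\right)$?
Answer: $-5909679595005$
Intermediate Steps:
$G = -694842$ ($G = 2 \left(-347421\right) = -694842$)
$z = -1477419195428$ ($z = 1211474 \left(-1219522\right) = -1477419195428$)
$t = -1401$ ($t = 3 \left(-467\right) = -1401$)
$h = 5909679561080$ ($h = - 4 \left(-1477419195428 - 694842\right) = \left(-4\right) \left(-1477419890270\right) = 5909679561080$)
$\left(\left(-173\right) 188 + t\right) - h = \left(\left(-173\right) 188 - 1401\right) - 5909679561080 = \left(-32524 - 1401\right) - 5909679561080 = -33925 - 5909679561080 = -5909679595005$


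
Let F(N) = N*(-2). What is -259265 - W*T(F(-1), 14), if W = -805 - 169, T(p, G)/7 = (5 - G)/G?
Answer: -263648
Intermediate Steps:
F(N) = -2*N
T(p, G) = 7*(5 - G)/G (T(p, G) = 7*((5 - G)/G) = 7*(5 - G)/G)
W = -974
-259265 - W*T(F(-1), 14) = -259265 - (-974)*(-7 + 35/14) = -259265 - (-974)*(-7 + 35*(1/14)) = -259265 - (-974)*(-7 + 5/2) = -259265 - (-974)*(-9)/2 = -259265 - 1*4383 = -259265 - 4383 = -263648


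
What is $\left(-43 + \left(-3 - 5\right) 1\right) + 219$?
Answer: $168$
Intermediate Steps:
$\left(-43 + \left(-3 - 5\right) 1\right) + 219 = \left(-43 - 8\right) + 219 = -51 + 219 = 168$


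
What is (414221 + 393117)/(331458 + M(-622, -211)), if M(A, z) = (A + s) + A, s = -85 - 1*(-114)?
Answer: 807338/330243 ≈ 2.4447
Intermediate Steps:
s = 29 (s = -85 + 114 = 29)
M(A, z) = 29 + 2*A (M(A, z) = (A + 29) + A = (29 + A) + A = 29 + 2*A)
(414221 + 393117)/(331458 + M(-622, -211)) = (414221 + 393117)/(331458 + (29 + 2*(-622))) = 807338/(331458 + (29 - 1244)) = 807338/(331458 - 1215) = 807338/330243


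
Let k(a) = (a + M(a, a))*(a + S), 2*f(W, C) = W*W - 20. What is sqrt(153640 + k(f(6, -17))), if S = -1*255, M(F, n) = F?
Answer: 18*sqrt(462) ≈ 386.90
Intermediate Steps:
S = -255
f(W, C) = -10 + W**2/2 (f(W, C) = (W*W - 20)/2 = (W**2 - 20)/2 = (-20 + W**2)/2 = -10 + W**2/2)
k(a) = 2*a*(-255 + a) (k(a) = (a + a)*(a - 255) = (2*a)*(-255 + a) = 2*a*(-255 + a))
sqrt(153640 + k(f(6, -17))) = sqrt(153640 + 2*(-10 + (1/2)*6**2)*(-255 + (-10 + (1/2)*6**2))) = sqrt(153640 + 2*(-10 + (1/2)*36)*(-255 + (-10 + (1/2)*36))) = sqrt(153640 + 2*(-10 + 18)*(-255 + (-10 + 18))) = sqrt(153640 + 2*8*(-255 + 8)) = sqrt(153640 + 2*8*(-247)) = sqrt(153640 - 3952) = sqrt(149688) = 18*sqrt(462)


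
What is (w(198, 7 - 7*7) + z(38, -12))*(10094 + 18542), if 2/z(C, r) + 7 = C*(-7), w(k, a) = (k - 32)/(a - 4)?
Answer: -650180380/6279 ≈ -1.0355e+5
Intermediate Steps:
w(k, a) = (-32 + k)/(-4 + a)
z(C, r) = 2/(-7 - 7*C) (z(C, r) = 2/(-7 + C*(-7)) = 2/(-7 - 7*C))
(w(198, 7 - 7*7) + z(38, -12))*(10094 + 18542) = ((-32 + 198)/(-4 + (7 - 7*7)) - 2/(7 + 7*38))*(10094 + 18542) = (166/(-4 + (7 - 49)) - 2/(7 + 266))*28636 = (166/(-4 - 42) - 2/273)*28636 = (166/(-46) - 2*1/273)*28636 = (-1/46*166 - 2/273)*28636 = (-83/23 - 2/273)*28636 = -22705/6279*28636 = -650180380/6279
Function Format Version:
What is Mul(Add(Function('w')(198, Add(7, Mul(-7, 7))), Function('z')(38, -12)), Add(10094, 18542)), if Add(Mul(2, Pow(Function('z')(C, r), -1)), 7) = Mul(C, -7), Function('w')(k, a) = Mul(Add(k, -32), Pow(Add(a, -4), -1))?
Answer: Rational(-650180380, 6279) ≈ -1.0355e+5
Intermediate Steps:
Function('w')(k, a) = Mul(Pow(Add(-4, a), -1), Add(-32, k)) (Function('w')(k, a) = Mul(Add(-32, k), Pow(Add(-4, a), -1)) = Mul(Pow(Add(-4, a), -1), Add(-32, k)))
Function('z')(C, r) = Mul(2, Pow(Add(-7, Mul(-7, C)), -1)) (Function('z')(C, r) = Mul(2, Pow(Add(-7, Mul(C, -7)), -1)) = Mul(2, Pow(Add(-7, Mul(-7, C)), -1)))
Mul(Add(Function('w')(198, Add(7, Mul(-7, 7))), Function('z')(38, -12)), Add(10094, 18542)) = Mul(Add(Mul(Pow(Add(-4, Add(7, Mul(-7, 7))), -1), Add(-32, 198)), Mul(-2, Pow(Add(7, Mul(7, 38)), -1))), Add(10094, 18542)) = Mul(Add(Mul(Pow(Add(-4, Add(7, -49)), -1), 166), Mul(-2, Pow(Add(7, 266), -1))), 28636) = Mul(Add(Mul(Pow(Add(-4, -42), -1), 166), Mul(-2, Pow(273, -1))), 28636) = Mul(Add(Mul(Pow(-46, -1), 166), Mul(-2, Rational(1, 273))), 28636) = Mul(Add(Mul(Rational(-1, 46), 166), Rational(-2, 273)), 28636) = Mul(Add(Rational(-83, 23), Rational(-2, 273)), 28636) = Mul(Rational(-22705, 6279), 28636) = Rational(-650180380, 6279)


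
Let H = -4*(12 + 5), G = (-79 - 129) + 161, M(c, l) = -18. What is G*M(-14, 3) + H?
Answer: 778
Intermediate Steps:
G = -47 (G = -208 + 161 = -47)
H = -68 (H = -4*17 = -68)
G*M(-14, 3) + H = -47*(-18) - 68 = 846 - 68 = 778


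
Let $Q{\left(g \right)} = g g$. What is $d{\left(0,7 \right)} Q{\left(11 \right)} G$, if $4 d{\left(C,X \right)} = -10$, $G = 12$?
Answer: $-3630$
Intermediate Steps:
$d{\left(C,X \right)} = - \frac{5}{2}$ ($d{\left(C,X \right)} = \frac{1}{4} \left(-10\right) = - \frac{5}{2}$)
$Q{\left(g \right)} = g^{2}$
$d{\left(0,7 \right)} Q{\left(11 \right)} G = - \frac{5 \cdot 11^{2}}{2} \cdot 12 = \left(- \frac{5}{2}\right) 121 \cdot 12 = \left(- \frac{605}{2}\right) 12 = -3630$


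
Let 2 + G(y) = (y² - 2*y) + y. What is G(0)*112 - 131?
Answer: -355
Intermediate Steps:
G(y) = -2 + y² - y (G(y) = -2 + ((y² - 2*y) + y) = -2 + (y² - y) = -2 + y² - y)
G(0)*112 - 131 = (-2 + 0² - 1*0)*112 - 131 = (-2 + 0 + 0)*112 - 131 = -2*112 - 131 = -224 - 131 = -355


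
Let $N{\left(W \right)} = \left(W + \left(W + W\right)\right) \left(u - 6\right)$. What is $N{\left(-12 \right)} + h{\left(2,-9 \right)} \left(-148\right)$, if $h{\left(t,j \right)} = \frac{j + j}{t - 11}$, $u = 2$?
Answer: $-152$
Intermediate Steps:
$h{\left(t,j \right)} = \frac{2 j}{-11 + t}$
$N{\left(W \right)} = - 12 W$ ($N{\left(W \right)} = \left(W + \left(W + W\right)\right) \left(2 - 6\right) = \left(W + 2 W\right) \left(-4\right) = 3 W \left(-4\right) = - 12 W$)
$N{\left(-12 \right)} + h{\left(2,-9 \right)} \left(-148\right) = \left(-12\right) \left(-12\right) + 2 \left(-9\right) \frac{1}{-11 + 2} \left(-148\right) = 144 + 2 \left(-9\right) \frac{1}{-9} \left(-148\right) = 144 + 2 \left(-9\right) \left(- \frac{1}{9}\right) \left(-148\right) = 144 + 2 \left(-148\right) = 144 - 296 = -152$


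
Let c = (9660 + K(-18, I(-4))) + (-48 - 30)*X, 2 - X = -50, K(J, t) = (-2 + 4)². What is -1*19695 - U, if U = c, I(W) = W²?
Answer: -25303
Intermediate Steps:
K(J, t) = 4 (K(J, t) = 2² = 4)
X = 52 (X = 2 - 1*(-50) = 2 + 50 = 52)
c = 5608 (c = (9660 + 4) + (-48 - 30)*52 = 9664 - 78*52 = 9664 - 4056 = 5608)
U = 5608
-1*19695 - U = -1*19695 - 1*5608 = -19695 - 5608 = -25303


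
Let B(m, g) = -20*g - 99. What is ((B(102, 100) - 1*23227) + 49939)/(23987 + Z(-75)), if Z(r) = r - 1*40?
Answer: 24613/23872 ≈ 1.0310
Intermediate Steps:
Z(r) = -40 + r (Z(r) = r - 40 = -40 + r)
B(m, g) = -99 - 20*g
((B(102, 100) - 1*23227) + 49939)/(23987 + Z(-75)) = (((-99 - 20*100) - 1*23227) + 49939)/(23987 + (-40 - 75)) = (((-99 - 2000) - 23227) + 49939)/(23987 - 115) = ((-2099 - 23227) + 49939)/23872 = (-25326 + 49939)*(1/23872) = 24613*(1/23872) = 24613/23872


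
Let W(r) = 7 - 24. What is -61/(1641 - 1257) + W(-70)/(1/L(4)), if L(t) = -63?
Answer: 411203/384 ≈ 1070.8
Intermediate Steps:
W(r) = -17
-61/(1641 - 1257) + W(-70)/(1/L(4)) = -61/(1641 - 1257) - 17/(1/(-63)) = -61/384 - 17/(-1/63) = -61*1/384 - 17*(-63) = -61/384 + 1071 = 411203/384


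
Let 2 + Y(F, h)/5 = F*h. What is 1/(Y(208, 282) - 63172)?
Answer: 1/230098 ≈ 4.3460e-6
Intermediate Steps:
Y(F, h) = -10 + 5*F*h (Y(F, h) = -10 + 5*(F*h) = -10 + 5*F*h)
1/(Y(208, 282) - 63172) = 1/((-10 + 5*208*282) - 63172) = 1/((-10 + 293280) - 63172) = 1/(293270 - 63172) = 1/230098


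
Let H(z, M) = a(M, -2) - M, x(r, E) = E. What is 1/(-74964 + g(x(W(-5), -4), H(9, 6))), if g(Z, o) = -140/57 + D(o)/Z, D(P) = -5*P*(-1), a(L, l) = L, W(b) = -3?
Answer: -57/4273088 ≈ -1.3339e-5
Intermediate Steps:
D(P) = 5*P
H(z, M) = 0 (H(z, M) = M - M = 0)
g(Z, o) = -140/57 + 5*o/Z (g(Z, o) = -140/57 + (5*o)/Z = -140*1/57 + 5*o/Z = -140/57 + 5*o/Z)
1/(-74964 + g(x(W(-5), -4), H(9, 6))) = 1/(-74964 + (-140/57 + 5*0/(-4))) = 1/(-74964 + (-140/57 + 5*0*(-¼))) = 1/(-74964 + (-140/57 + 0)) = 1/(-74964 - 140/57) = 1/(-4273088/57) = -57/4273088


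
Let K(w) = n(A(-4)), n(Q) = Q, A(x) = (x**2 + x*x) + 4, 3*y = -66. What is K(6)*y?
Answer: -792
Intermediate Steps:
y = -22 (y = (1/3)*(-66) = -22)
A(x) = 4 + 2*x**2 (A(x) = (x**2 + x**2) + 4 = 2*x**2 + 4 = 4 + 2*x**2)
K(w) = 36 (K(w) = 4 + 2*(-4)**2 = 4 + 2*16 = 4 + 32 = 36)
K(6)*y = 36*(-22) = -792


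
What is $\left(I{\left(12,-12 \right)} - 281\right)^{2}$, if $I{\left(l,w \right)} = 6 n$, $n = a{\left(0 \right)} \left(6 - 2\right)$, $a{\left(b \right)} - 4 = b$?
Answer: $34225$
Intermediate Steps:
$a{\left(b \right)} = 4 + b$
$n = 16$ ($n = \left(4 + 0\right) \left(6 - 2\right) = 4 \left(6 - 2\right) = 4 \cdot 4 = 16$)
$I{\left(l,w \right)} = 96$ ($I{\left(l,w \right)} = 6 \cdot 16 = 96$)
$\left(I{\left(12,-12 \right)} - 281\right)^{2} = \left(96 - 281\right)^{2} = \left(-185\right)^{2} = 34225$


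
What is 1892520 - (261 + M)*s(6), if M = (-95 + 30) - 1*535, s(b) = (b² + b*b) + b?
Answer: 1918962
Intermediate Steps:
s(b) = b + 2*b² (s(b) = (b² + b²) + b = 2*b² + b = b + 2*b²)
M = -600 (M = -65 - 535 = -600)
1892520 - (261 + M)*s(6) = 1892520 - (261 - 600)*6*(1 + 2*6) = 1892520 - (-339)*6*(1 + 12) = 1892520 - (-339)*6*13 = 1892520 - (-339)*78 = 1892520 - 1*(-26442) = 1892520 + 26442 = 1918962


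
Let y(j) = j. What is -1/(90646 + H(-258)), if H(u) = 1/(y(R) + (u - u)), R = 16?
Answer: -16/1450337 ≈ -1.1032e-5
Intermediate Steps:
H(u) = 1/16 (H(u) = 1/(16 + (u - u)) = 1/(16 + 0) = 1/16)
-1/(90646 + H(-258)) = -1/(90646 + 1/16) = -1/1450337/16 = -1*16/1450337 = -16/1450337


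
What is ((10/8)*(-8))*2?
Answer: -20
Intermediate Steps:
((10/8)*(-8))*2 = ((10*(1/8))*(-8))*2 = ((5/4)*(-8))*2 = -10*2 = -20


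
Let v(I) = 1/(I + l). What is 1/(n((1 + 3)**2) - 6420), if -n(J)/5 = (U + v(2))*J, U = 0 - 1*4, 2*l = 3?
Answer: -7/42860 ≈ -0.00016332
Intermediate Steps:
l = 3/2 (l = (1/2)*3 = 3/2 ≈ 1.5000)
v(I) = 1/(3/2 + I) (v(I) = 1/(I + 3/2) = 1/(3/2 + I))
U = -4 (U = 0 - 4 = -4)
n(J) = 130*J/7 (n(J) = -5*(-4 + 2/(3 + 2*2))*J = -5*(-4 + 2/(3 + 4))*J = -5*(-4 + 2/7)*J = -(-130)*J/7 = 130*J/7)
1/(n((1 + 3)**2) - 6420) = 1/(130*(1 + 3)**2/7 - 6420) = 1/((130/7)*4**2 - 6420) = 1/((130/7)*16 - 6420) = 1/(2080/7 - 6420) = 1/(-42860/7) = -7/42860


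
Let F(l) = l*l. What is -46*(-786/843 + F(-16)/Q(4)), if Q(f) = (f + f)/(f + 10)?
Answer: -5778796/281 ≈ -20565.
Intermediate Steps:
F(l) = l²
Q(f) = 2*f/(10 + f) (Q(f) = (2*f)/(10 + f) = 2*f/(10 + f))
-46*(-786/843 + F(-16)/Q(4)) = -46*(-786/843 + (-16)²/((2*4/(10 + 4)))) = -46*(-786*1/843 + 256/((2*4/14))) = -46*(-262/281 + 256/((2*4*(1/14)))) = -46*(-262/281 + 256/(4/7)) = -46*(-262/281 + 256*(7/4)) = -46*(-262/281 + 448) = -46*125626/281 = -5778796/281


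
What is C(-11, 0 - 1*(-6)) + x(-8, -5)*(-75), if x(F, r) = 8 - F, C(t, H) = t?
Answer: -1211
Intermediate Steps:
C(-11, 0 - 1*(-6)) + x(-8, -5)*(-75) = -11 + (8 - 1*(-8))*(-75) = -11 + (8 + 8)*(-75) = -11 + 16*(-75) = -11 - 1200 = -1211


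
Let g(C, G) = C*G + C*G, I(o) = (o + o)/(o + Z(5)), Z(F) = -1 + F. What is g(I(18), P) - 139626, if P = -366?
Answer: -1549062/11 ≈ -1.4082e+5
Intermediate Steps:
I(o) = 2*o/(4 + o) (I(o) = (o + o)/(o + (-1 + 5)) = (2*o)/(o + 4) = (2*o)/(4 + o) = 2*o/(4 + o))
g(C, G) = 2*C*G
g(I(18), P) - 139626 = 2*(2*18/(4 + 18))*(-366) - 139626 = 2*(2*18/22)*(-366) - 139626 = 2*(2*18*(1/22))*(-366) - 139626 = 2*(18/11)*(-366) - 139626 = -13176/11 - 139626 = -1549062/11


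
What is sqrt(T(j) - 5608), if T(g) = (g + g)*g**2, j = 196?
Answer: 2*sqrt(3763366) ≈ 3879.9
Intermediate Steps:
T(g) = 2*g**3 (T(g) = (2*g)*g**2 = 2*g**3)
sqrt(T(j) - 5608) = sqrt(2*196**3 - 5608) = sqrt(2*7529536 - 5608) = sqrt(15059072 - 5608) = sqrt(15053464) = 2*sqrt(3763366)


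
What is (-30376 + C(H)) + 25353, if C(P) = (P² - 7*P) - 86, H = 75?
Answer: -9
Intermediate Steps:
C(P) = -86 + P² - 7*P
(-30376 + C(H)) + 25353 = (-30376 + (-86 + 75² - 7*75)) + 25353 = (-30376 + (-86 + 5625 - 525)) + 25353 = (-30376 + 5014) + 25353 = -25362 + 25353 = -9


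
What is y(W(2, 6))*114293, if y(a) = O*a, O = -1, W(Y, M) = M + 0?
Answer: -685758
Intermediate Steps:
W(Y, M) = M
y(a) = -a
y(W(2, 6))*114293 = -1*6*114293 = -6*114293 = -685758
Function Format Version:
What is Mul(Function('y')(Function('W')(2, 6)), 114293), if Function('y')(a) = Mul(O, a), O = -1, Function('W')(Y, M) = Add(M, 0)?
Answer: -685758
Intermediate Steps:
Function('W')(Y, M) = M
Function('y')(a) = Mul(-1, a)
Mul(Function('y')(Function('W')(2, 6)), 114293) = Mul(Mul(-1, 6), 114293) = Mul(-6, 114293) = -685758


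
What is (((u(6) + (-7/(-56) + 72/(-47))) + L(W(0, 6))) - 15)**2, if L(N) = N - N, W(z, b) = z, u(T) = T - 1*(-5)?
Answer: 4133089/141376 ≈ 29.235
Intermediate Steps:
u(T) = 5 + T (u(T) = T + 5 = 5 + T)
L(N) = 0
(((u(6) + (-7/(-56) + 72/(-47))) + L(W(0, 6))) - 15)**2 = ((((5 + 6) + (-7/(-56) + 72/(-47))) + 0) - 15)**2 = (((11 + (-7*(-1/56) + 72*(-1/47))) + 0) - 15)**2 = (((11 + (1/8 - 72/47)) + 0) - 15)**2 = (((11 - 529/376) + 0) - 15)**2 = ((3607/376 + 0) - 15)**2 = (3607/376 - 15)**2 = (-2033/376)**2 = 4133089/141376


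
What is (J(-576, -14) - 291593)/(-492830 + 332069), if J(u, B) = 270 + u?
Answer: 291899/160761 ≈ 1.8157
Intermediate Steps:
(J(-576, -14) - 291593)/(-492830 + 332069) = ((270 - 576) - 291593)/(-492830 + 332069) = (-306 - 291593)/(-160761) = -291899*(-1/160761) = 291899/160761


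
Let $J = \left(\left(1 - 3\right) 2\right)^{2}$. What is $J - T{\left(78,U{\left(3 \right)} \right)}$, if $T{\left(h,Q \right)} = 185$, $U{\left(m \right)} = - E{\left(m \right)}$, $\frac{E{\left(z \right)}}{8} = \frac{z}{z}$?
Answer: $-169$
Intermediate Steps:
$E{\left(z \right)} = 8$ ($E{\left(z \right)} = 8 \frac{z}{z} = 8 \cdot 1 = 8$)
$U{\left(m \right)} = -8$ ($U{\left(m \right)} = \left(-1\right) 8 = -8$)
$J = 16$ ($J = \left(\left(-2\right) 2\right)^{2} = \left(-4\right)^{2} = 16$)
$J - T{\left(78,U{\left(3 \right)} \right)} = 16 - 185 = -169$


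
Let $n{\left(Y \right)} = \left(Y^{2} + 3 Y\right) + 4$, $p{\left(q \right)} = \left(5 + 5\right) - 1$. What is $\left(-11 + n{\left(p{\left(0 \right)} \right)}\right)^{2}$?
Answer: $10201$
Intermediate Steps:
$p{\left(q \right)} = 9$ ($p{\left(q \right)} = 10 - 1 = 9$)
$n{\left(Y \right)} = 4 + Y^{2} + 3 Y$
$\left(-11 + n{\left(p{\left(0 \right)} \right)}\right)^{2} = \left(-11 + \left(4 + 9^{2} + 3 \cdot 9\right)\right)^{2} = \left(-11 + \left(4 + 81 + 27\right)\right)^{2} = \left(-11 + 112\right)^{2} = 101^{2} = 10201$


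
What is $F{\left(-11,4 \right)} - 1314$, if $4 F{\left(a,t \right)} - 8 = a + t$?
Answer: $- \frac{5255}{4} \approx -1313.8$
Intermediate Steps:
$F{\left(a,t \right)} = 2 + \frac{a}{4} + \frac{t}{4}$ ($F{\left(a,t \right)} = 2 + \frac{a + t}{4} = 2 + \left(\frac{a}{4} + \frac{t}{4}\right) = 2 + \frac{a}{4} + \frac{t}{4}$)
$F{\left(-11,4 \right)} - 1314 = \left(2 + \frac{1}{4} \left(-11\right) + \frac{1}{4} \cdot 4\right) - 1314 = \left(2 - \frac{11}{4} + 1\right) - 1314 = \frac{1}{4} - 1314 = - \frac{5255}{4}$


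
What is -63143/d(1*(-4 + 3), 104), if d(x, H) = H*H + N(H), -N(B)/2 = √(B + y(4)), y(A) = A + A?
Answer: -10671167/1827897 - 63143*√7/14623176 ≈ -5.8494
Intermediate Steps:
y(A) = 2*A
N(B) = -2*√(8 + B) (N(B) = -2*√(B + 2*4) = -2*√(B + 8) = -2*√(8 + B))
d(x, H) = H² - 2*√(8 + H) (d(x, H) = H*H - 2*√(8 + H) = H² - 2*√(8 + H))
-63143/d(1*(-4 + 3), 104) = -63143/(104² - 2*√(8 + 104)) = -63143/(10816 - 8*√7)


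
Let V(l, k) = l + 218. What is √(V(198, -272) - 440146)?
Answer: I*√439730 ≈ 663.12*I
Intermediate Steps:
V(l, k) = 218 + l
√(V(198, -272) - 440146) = √((218 + 198) - 440146) = √(416 - 440146) = √(-439730) = I*√439730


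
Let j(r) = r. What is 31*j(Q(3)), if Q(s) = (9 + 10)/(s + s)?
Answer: 589/6 ≈ 98.167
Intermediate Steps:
Q(s) = 19/(2*s) (Q(s) = 19/((2*s)) = 19*(1/(2*s)) = 19/(2*s))
31*j(Q(3)) = 31*((19/2)/3) = 31*((19/2)*(1/3)) = 31*(19/6) = 589/6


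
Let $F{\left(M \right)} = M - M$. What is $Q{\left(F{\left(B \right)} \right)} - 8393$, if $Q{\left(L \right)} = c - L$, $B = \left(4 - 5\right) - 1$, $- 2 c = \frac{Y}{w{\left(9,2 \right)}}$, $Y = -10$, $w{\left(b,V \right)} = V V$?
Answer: $- \frac{33567}{4} \approx -8391.8$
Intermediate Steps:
$w{\left(b,V \right)} = V^{2}$
$c = \frac{5}{4}$ ($c = - \frac{\left(-10\right) \frac{1}{2^{2}}}{2} = - \frac{\left(-10\right) \frac{1}{4}}{2} = \left(- \frac{1}{2}\right) \left(- \frac{5}{2}\right) = \frac{5}{4} \approx 1.25$)
$B = -2$ ($B = -1 - 1 = -2$)
$F{\left(M \right)} = 0$
$Q{\left(L \right)} = \frac{5}{4} - L$
$Q{\left(F{\left(B \right)} \right)} - 8393 = \left(\frac{5}{4} - 0\right) - 8393 = \left(\frac{5}{4} + 0\right) - 8393 = \frac{5}{4} - 8393 = - \frac{33567}{4}$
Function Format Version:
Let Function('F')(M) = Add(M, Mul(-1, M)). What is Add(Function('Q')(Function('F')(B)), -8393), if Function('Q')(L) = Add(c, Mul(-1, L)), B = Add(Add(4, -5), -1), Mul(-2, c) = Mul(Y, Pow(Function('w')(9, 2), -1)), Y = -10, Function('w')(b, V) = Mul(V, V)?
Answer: Rational(-33567, 4) ≈ -8391.8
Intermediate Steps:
Function('w')(b, V) = Pow(V, 2)
c = Rational(5, 4) (c = Mul(Rational(-1, 2), Mul(-10, Pow(Pow(2, 2), -1))) = Mul(Rational(-1, 2), Mul(-10, Pow(4, -1))) = Mul(Rational(-1, 2), Mul(-10, Rational(1, 4))) = Mul(Rational(-1, 2), Rational(-5, 2)) = Rational(5, 4) ≈ 1.2500)
B = -2 (B = Add(-1, -1) = -2)
Function('F')(M) = 0
Function('Q')(L) = Add(Rational(5, 4), Mul(-1, L))
Add(Function('Q')(Function('F')(B)), -8393) = Add(Add(Rational(5, 4), Mul(-1, 0)), -8393) = Add(Add(Rational(5, 4), 0), -8393) = Add(Rational(5, 4), -8393) = Rational(-33567, 4)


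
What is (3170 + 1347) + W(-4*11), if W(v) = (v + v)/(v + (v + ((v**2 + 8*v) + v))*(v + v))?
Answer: 13519383/2993 ≈ 4517.0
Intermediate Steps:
W(v) = 2*v/(v + 2*v*(v**2 + 10*v)) (W(v) = (2*v)/(v + (v + (v**2 + 9*v))*(2*v)) = (2*v)/(v + (v**2 + 10*v)*(2*v)) = (2*v)/(v + 2*v*(v**2 + 10*v)) = 2*v/(v + 2*v*(v**2 + 10*v)))
(3170 + 1347) + W(-4*11) = (3170 + 1347) + 2/(1 + 2*(-4*11)**2 + 20*(-4*11)) = 4517 + 2/(1 + 2*(-44)**2 + 20*(-44)) = 4517 + 2/(1 + 2*1936 - 880) = 4517 + 2/(1 + 3872 - 880) = 4517 + 2/2993 = 13519383/2993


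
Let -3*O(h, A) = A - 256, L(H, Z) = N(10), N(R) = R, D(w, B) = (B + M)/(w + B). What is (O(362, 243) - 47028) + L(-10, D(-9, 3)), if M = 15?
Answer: -141041/3 ≈ -47014.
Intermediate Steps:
D(w, B) = (15 + B)/(B + w) (D(w, B) = (B + 15)/(w + B) = (15 + B)/(B + w))
L(H, Z) = 10
O(h, A) = 256/3 - A/3 (O(h, A) = -(A - 256)/3 = -(-256 + A)/3 = 256/3 - A/3)
(O(362, 243) - 47028) + L(-10, D(-9, 3)) = ((256/3 - ⅓*243) - 47028) + 10 = ((256/3 - 81) - 47028) + 10 = (13/3 - 47028) + 10 = -141071/3 + 10 = -141041/3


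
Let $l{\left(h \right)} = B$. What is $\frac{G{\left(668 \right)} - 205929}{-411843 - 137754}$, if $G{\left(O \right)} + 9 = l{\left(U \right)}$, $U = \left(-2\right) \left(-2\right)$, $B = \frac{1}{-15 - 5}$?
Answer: $\frac{4118761}{10991940} \approx 0.37471$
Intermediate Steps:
$B = - \frac{1}{20}$ ($B = \frac{1}{-20} = - \frac{1}{20} \approx -0.05$)
$U = 4$
$l{\left(h \right)} = - \frac{1}{20}$
$G{\left(O \right)} = - \frac{181}{20}$ ($G{\left(O \right)} = -9 - \frac{1}{20} = - \frac{181}{20}$)
$\frac{G{\left(668 \right)} - 205929}{-411843 - 137754} = \frac{- \frac{181}{20} - 205929}{-411843 - 137754} = - \frac{4118761}{20 \left(-549597\right)} = \left(- \frac{4118761}{20}\right) \left(- \frac{1}{549597}\right) = \frac{4118761}{10991940}$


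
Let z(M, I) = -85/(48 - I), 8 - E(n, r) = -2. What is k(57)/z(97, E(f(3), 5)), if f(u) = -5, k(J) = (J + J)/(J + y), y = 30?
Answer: -1444/2465 ≈ -0.58580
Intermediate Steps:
k(J) = 2*J/(30 + J) (k(J) = (J + J)/(J + 30) = (2*J)/(30 + J) = 2*J/(30 + J))
E(n, r) = 10 (E(n, r) = 8 - 1*(-2) = 8 + 2 = 10)
k(57)/z(97, E(f(3), 5)) = (2*57/(30 + 57))/((85/(-48 + 10))) = (2*57/87)/((85/(-38))) = (2*57*(1/87))/((85*(-1/38))) = 38/(29*(-85/38)) = (38/29)*(-38/85) = -1444/2465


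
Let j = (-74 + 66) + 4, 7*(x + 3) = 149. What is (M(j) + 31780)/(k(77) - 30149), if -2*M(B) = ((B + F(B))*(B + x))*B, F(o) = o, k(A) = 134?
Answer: -4908/4669 ≈ -1.0512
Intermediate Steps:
x = 128/7 (x = -3 + (⅐)*149 = -3 + 149/7 = 128/7 ≈ 18.286)
j = -4 (j = -8 + 4 = -4)
M(B) = -B²*(128/7 + B) (M(B) = -(B + B)*(B + 128/7)*B/2 = -(2*B)*(128/7 + B)*B/2 = -2*B*(128/7 + B)*B/2 = -B²*(128/7 + B))
(M(j) + 31780)/(k(77) - 30149) = ((-4)²*(-128/7 - 1*(-4)) + 31780)/(134 - 30149) = (16*(-128/7 + 4) + 31780)/(-30015) = (16*(-100/7) + 31780)*(-1/30015) = (-1600/7 + 31780)*(-1/30015) = (220860/7)*(-1/30015) = -4908/4669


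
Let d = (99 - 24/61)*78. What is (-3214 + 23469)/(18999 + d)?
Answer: 1235555/1628109 ≈ 0.75889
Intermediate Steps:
d = 469170/61 (d = (99 - 24*1/61)*78 = (99 - 24/61)*78 = (6015/61)*78 = 469170/61 ≈ 7691.3)
(-3214 + 23469)/(18999 + d) = (-3214 + 23469)/(18999 + 469170/61) = 20255/(1628109/61) = 20255*(61/1628109) = 1235555/1628109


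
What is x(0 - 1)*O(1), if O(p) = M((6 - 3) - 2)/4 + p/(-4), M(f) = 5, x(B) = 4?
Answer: 4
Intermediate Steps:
O(p) = 5/4 - p/4 (O(p) = 5/4 + p/(-4) = 5*(¼) + p*(-¼) = 5/4 - p/4)
x(0 - 1)*O(1) = 4*(5/4 - ¼*1) = 4*(5/4 - ¼) = 4*1 = 4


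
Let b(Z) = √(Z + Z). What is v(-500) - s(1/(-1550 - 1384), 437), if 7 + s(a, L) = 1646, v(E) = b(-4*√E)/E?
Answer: -1639 + 5^(¾)*(-I)^(5/2)/125 ≈ -1639.0 + 0.018915*I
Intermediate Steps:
b(Z) = √2*√Z (b(Z) = √(2*Z) = √2*√Z)
v(E) = 2*√2*√(-√E)/E (v(E) = (√2*√(-4*√E))/E = (√2*(2*√(-√E)))/E = (2*√2*√(-√E))/E = 2*√2*√(-√E)/E)
s(a, L) = 1639 (s(a, L) = -7 + 1646 = 1639)
v(-500) - s(1/(-1550 - 1384), 437) = 2*√2*√(-√(-500))/(-500) - 1*1639 = 2*√2*(-1/500)*√(-10*I*√5) - 1639 = 2*√2*(-1/500)*(√2*5^(¾)*√(-I)) - 1639 = -5^(¾)*√(-I)/125 - 1639 = -1639 - 5^(¾)*√(-I)/125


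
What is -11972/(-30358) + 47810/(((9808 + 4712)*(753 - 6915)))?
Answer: 53485512065/135809913096 ≈ 0.39383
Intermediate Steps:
-11972/(-30358) + 47810/(((9808 + 4712)*(753 - 6915))) = -11972*(-1/30358) + 47810/((14520*(-6162))) = 5986/15179 + 47810/(-89472240) = 5986/15179 + 47810*(-1/89472240) = 5986/15179 - 4781/8947224 = 53485512065/135809913096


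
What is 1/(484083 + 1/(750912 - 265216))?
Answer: 485696/235117176769 ≈ 2.0658e-6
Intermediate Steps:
1/(484083 + 1/(750912 - 265216)) = 1/(484083 + 1/485696) = 1/(235117176769/485696) = 485696/235117176769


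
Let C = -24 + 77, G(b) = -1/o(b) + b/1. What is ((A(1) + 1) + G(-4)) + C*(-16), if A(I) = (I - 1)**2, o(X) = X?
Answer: -3403/4 ≈ -850.75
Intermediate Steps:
G(b) = b - 1/b (G(b) = -1/b + b/1 = -1/b + b*1 = -1/b + b = b - 1/b)
A(I) = (-1 + I)**2
C = 53
((A(1) + 1) + G(-4)) + C*(-16) = (((-1 + 1)**2 + 1) + (-4 - 1/(-4))) + 53*(-16) = ((0**2 + 1) + (-4 - 1*(-1/4))) - 848 = ((0 + 1) + (-4 + 1/4)) - 848 = (1 - 15/4) - 848 = -11/4 - 848 = -3403/4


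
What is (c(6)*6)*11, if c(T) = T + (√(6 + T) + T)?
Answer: 792 + 132*√3 ≈ 1020.6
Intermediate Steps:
c(T) = √(6 + T) + 2*T (c(T) = T + (T + √(6 + T)) = √(6 + T) + 2*T)
(c(6)*6)*11 = ((√(6 + 6) + 2*6)*6)*11 = ((√12 + 12)*6)*11 = ((2*√3 + 12)*6)*11 = ((12 + 2*√3)*6)*11 = (72 + 12*√3)*11 = 792 + 132*√3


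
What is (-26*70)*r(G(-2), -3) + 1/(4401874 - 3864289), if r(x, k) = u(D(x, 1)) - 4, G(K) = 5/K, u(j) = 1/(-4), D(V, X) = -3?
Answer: 4158219976/537585 ≈ 7735.0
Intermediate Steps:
u(j) = -1/4 (u(j) = 1*(-1/4) = -1/4)
r(x, k) = -17/4 (r(x, k) = -1/4 - 4 = -17/4)
(-26*70)*r(G(-2), -3) + 1/(4401874 - 3864289) = -26*70*(-17/4) + 1/(4401874 - 3864289) = -1820*(-17/4) + 1/537585 = 7735 + 1/537585 = 4158219976/537585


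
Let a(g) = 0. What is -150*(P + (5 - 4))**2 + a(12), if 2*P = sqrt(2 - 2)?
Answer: -150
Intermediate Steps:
P = 0 (P = sqrt(2 - 2)/2 = sqrt(0)/2 = (1/2)*0 = 0)
-150*(P + (5 - 4))**2 + a(12) = -150*(0 + (5 - 4))**2 + 0 = -150*(0 + 1)**2 + 0 = -150*1**2 + 0 = -150*1 + 0 = -150 + 0 = -150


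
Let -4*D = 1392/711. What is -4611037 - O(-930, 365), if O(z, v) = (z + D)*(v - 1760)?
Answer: -466816513/79 ≈ -5.9091e+6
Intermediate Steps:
D = -116/237 (D = -348/711 = -¼*464/237 = -116/237 ≈ -0.48945)
O(z, v) = (-1760 + v)*(-116/237 + z) (O(z, v) = (z - 116/237)*(v - 1760) = (-116/237 + z)*(-1760 + v) = (-1760 + v)*(-116/237 + z))
-4611037 - O(-930, 365) = -4611037 - (204160/237 - 1760*(-930) - 116/237*365 + 365*(-930)) = -4611037 - (204160/237 + 1636800 - 42340/237 - 339450) = -4611037 - 1*102544590/79 = -4611037 - 102544590/79 = -466816513/79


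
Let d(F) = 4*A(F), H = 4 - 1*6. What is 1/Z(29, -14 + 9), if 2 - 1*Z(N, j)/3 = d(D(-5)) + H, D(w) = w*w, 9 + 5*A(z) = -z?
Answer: 5/468 ≈ 0.010684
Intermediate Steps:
H = -2 (H = 4 - 6 = -2)
A(z) = -9/5 - z/5 (A(z) = -9/5 + (-z)/5 = -9/5 - z/5)
D(w) = w**2
d(F) = -36/5 - 4*F/5 (d(F) = 4*(-9/5 - F/5) = -36/5 - 4*F/5)
Z(N, j) = 468/5 (Z(N, j) = 6 - 3*((-36/5 - 4/5*(-5)**2) - 2) = 6 - 3*((-36/5 - 4/5*25) - 2) = 6 - 3*((-36/5 - 20) - 2) = 6 - 3*(-136/5 - 2) = 6 - 3*(-146/5) = 6 + 438/5 = 468/5)
1/Z(29, -14 + 9) = 1/(468/5) = 5/468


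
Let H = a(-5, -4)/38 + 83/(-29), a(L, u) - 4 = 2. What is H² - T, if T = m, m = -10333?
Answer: 3139329233/303601 ≈ 10340.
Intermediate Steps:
a(L, u) = 6 (a(L, u) = 4 + 2 = 6)
H = -1490/551 (H = 6/38 + 83/(-29) = 6*(1/38) + 83*(-1/29) = 3/19 - 83/29 = -1490/551 ≈ -2.7042)
T = -10333
H² - T = (-1490/551)² - 1*(-10333) = 2220100/303601 + 10333 = 3139329233/303601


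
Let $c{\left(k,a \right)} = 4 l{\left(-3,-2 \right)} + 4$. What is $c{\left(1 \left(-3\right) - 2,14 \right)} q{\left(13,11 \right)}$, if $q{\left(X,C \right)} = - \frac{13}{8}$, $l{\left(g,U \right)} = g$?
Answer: $13$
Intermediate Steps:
$q{\left(X,C \right)} = - \frac{13}{8}$ ($q{\left(X,C \right)} = \left(-13\right) \frac{1}{8} = - \frac{13}{8}$)
$c{\left(k,a \right)} = -8$ ($c{\left(k,a \right)} = 4 \left(-3\right) + 4 = -12 + 4 = -8$)
$c{\left(1 \left(-3\right) - 2,14 \right)} q{\left(13,11 \right)} = \left(-8\right) \left(- \frac{13}{8}\right) = 13$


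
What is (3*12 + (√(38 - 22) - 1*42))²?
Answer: 4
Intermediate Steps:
(3*12 + (√(38 - 22) - 1*42))² = (36 + (√16 - 42))² = (36 + (4 - 42))² = (36 - 38)² = (-2)² = 4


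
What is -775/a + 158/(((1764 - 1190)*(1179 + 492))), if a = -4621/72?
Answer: 26760761659/2216125317 ≈ 12.075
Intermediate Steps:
a = -4621/72 (a = -4621*1/72 = -4621/72 ≈ -64.181)
-775/a + 158/(((1764 - 1190)*(1179 + 492))) = -775/(-4621/72) + 158/(((1764 - 1190)*(1179 + 492))) = -775*(-72/4621) + 158/((574*1671)) = 55800/4621 + 158/959154 = 55800/4621 + 158*(1/959154) = 55800/4621 + 79/479577 = 26760761659/2216125317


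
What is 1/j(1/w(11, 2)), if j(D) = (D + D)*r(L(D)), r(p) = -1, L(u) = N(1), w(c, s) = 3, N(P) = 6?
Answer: -3/2 ≈ -1.5000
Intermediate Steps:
L(u) = 6
j(D) = -2*D (j(D) = (D + D)*(-1) = (2*D)*(-1) = -2*D)
1/j(1/w(11, 2)) = 1/(-2/3) = 1/(-2*⅓) = 1/(-⅔) = -3/2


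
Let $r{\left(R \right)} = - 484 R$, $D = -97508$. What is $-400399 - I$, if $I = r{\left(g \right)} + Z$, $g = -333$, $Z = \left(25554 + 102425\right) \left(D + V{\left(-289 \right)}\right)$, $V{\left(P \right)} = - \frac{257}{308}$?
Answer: $\frac{3843384636991}{308} \approx 1.2479 \cdot 10^{10}$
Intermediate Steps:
$V{\left(P \right)} = - \frac{257}{308}$ ($V{\left(P \right)} = \left(-257\right) \frac{1}{308} = - \frac{257}{308}$)
$Z = - \frac{3843557600859}{308}$ ($Z = \left(25554 + 102425\right) \left(-97508 - \frac{257}{308}\right) = 127979 \left(- \frac{30032721}{308}\right) = - \frac{3843557600859}{308} \approx -1.2479 \cdot 10^{10}$)
$I = - \frac{3843507959883}{308}$ ($I = \left(-484\right) \left(-333\right) - \frac{3843557600859}{308} = 161172 - \frac{3843557600859}{308} = - \frac{3843507959883}{308} \approx -1.2479 \cdot 10^{10}$)
$-400399 - I = -400399 - - \frac{3843507959883}{308} = -400399 + \frac{3843507959883}{308} = \frac{3843384636991}{308}$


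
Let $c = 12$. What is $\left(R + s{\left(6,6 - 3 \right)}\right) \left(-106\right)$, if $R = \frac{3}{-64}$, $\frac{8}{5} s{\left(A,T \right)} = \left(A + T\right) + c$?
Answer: $- \frac{44361}{32} \approx -1386.3$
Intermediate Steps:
$s{\left(A,T \right)} = \frac{15}{2} + \frac{5 A}{8} + \frac{5 T}{8}$ ($s{\left(A,T \right)} = \frac{5 \left(\left(A + T\right) + 12\right)}{8} = \frac{5 \left(12 + A + T\right)}{8} = \frac{15}{2} + \frac{5 A}{8} + \frac{5 T}{8}$)
$R = - \frac{3}{64}$ ($R = 3 \left(- \frac{1}{64}\right) = - \frac{3}{64} \approx -0.046875$)
$\left(R + s{\left(6,6 - 3 \right)}\right) \left(-106\right) = \left(- \frac{3}{64} + \left(\frac{15}{2} + \frac{5}{8} \cdot 6 + \frac{5 \left(6 - 3\right)}{8}\right)\right) \left(-106\right) = \left(- \frac{3}{64} + \left(\frac{15}{2} + \frac{15}{4} + \frac{5 \left(6 - 3\right)}{8}\right)\right) \left(-106\right) = \left(- \frac{3}{64} + \left(\frac{15}{2} + \frac{15}{4} + \frac{5}{8} \cdot 3\right)\right) \left(-106\right) = \left(- \frac{3}{64} + \left(\frac{15}{2} + \frac{15}{4} + \frac{15}{8}\right)\right) \left(-106\right) = \left(- \frac{3}{64} + \frac{105}{8}\right) \left(-106\right) = \frac{837}{64} \left(-106\right) = - \frac{44361}{32}$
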